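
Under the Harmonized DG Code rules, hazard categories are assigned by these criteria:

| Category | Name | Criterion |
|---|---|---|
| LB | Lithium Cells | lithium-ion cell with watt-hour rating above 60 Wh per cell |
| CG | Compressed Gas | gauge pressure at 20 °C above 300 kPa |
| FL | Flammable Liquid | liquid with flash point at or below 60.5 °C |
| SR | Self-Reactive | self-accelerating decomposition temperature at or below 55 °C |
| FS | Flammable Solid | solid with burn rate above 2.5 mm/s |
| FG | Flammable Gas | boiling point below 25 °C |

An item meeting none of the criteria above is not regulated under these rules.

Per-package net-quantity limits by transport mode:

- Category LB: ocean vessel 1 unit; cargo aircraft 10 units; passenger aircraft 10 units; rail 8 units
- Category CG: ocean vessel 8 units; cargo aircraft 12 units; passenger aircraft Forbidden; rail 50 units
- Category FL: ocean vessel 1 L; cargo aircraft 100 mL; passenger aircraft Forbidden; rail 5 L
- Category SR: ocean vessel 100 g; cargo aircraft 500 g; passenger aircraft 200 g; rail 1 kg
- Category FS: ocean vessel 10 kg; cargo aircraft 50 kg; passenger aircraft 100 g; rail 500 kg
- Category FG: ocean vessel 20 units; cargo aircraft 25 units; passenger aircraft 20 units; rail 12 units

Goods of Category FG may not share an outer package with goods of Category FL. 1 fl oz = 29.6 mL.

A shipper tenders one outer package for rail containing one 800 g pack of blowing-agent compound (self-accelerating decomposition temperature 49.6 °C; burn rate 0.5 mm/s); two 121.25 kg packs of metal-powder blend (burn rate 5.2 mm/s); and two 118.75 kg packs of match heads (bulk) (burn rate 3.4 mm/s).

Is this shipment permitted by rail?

Yes

With self-accelerating decomposition temperature 49.6 °C (≤ 55 °C), the blowing-agent compound falls in Category SR.
The metal-powder blend has burn rate 5.2 mm/s, which is > 2.5 mm/s, so it is Category FS (Flammable Solid).
With burn rate 3.4 mm/s (> 2.5 mm/s), the match heads (bulk) fall in Category FS.
Total Category FS: (two 121.25 kg packs = 242.5 kg) + (two 118.75 kg packs = 237.5 kg) = 480 kg.
480 kg ≤ 500 kg (rail limit, Category FS) — within limit.
Category SR quantity: 800 g.
That is within the Category SR rail limit of 1 kg.
The segregation rule (Category FG with Category FL) does not apply to Category FS with Category SR.
Every hazard category is within its rail limit and no segregation rule is violated.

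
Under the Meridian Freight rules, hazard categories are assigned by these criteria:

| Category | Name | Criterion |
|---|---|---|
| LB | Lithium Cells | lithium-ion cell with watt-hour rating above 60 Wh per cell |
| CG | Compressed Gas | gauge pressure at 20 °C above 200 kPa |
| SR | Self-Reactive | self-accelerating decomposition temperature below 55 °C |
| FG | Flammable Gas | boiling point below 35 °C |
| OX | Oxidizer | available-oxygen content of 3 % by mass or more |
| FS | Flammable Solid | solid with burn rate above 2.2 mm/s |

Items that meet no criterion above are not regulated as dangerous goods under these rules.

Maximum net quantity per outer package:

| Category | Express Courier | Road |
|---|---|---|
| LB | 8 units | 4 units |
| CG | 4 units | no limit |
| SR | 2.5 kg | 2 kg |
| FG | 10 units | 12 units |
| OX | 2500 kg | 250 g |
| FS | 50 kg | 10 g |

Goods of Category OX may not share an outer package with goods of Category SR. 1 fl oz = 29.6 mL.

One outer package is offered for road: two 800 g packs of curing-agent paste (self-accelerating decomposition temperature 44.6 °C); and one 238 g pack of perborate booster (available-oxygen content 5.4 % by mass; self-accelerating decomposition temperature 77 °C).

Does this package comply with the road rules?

The curing-agent paste has self-accelerating decomposition temperature 44.6 °C, which is < 55 °C, so it is Category SR (Self-Reactive).
Available-oxygen content 5.4 % by mass meets the Category OX criterion (Oxidizer), so the perborate booster is Category OX.
Category OX quantity: 238 g.
That is within the Category OX road limit of 250 g.
Category SR quantity: two 800 g packs = 1.6 kg.
1.6 kg ≤ 2 kg (road limit, Category SR) — within limit.
Category OX and Category SR may not share an outer package.

No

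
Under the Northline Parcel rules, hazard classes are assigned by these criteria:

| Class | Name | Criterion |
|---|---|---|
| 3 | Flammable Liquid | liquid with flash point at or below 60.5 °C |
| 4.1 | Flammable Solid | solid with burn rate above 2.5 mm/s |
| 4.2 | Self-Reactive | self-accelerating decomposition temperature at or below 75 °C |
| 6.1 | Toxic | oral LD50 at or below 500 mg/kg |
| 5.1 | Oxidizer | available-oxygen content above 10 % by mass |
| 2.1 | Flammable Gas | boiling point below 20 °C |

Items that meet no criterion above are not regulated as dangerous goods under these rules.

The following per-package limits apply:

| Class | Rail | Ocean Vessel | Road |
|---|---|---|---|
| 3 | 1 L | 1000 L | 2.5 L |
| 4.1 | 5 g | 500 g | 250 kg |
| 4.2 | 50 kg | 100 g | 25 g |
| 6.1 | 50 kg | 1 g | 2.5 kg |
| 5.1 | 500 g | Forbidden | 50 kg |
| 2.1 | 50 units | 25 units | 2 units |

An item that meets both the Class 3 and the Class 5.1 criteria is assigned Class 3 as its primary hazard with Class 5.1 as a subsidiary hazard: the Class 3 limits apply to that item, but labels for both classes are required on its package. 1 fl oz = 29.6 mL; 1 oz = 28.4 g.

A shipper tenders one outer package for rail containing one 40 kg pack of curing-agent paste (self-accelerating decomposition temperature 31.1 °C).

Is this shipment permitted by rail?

Yes

With self-accelerating decomposition temperature 31.1 °C (≤ 75 °C), the curing-agent paste falls in Class 4.2.
Class 4.2 quantity: 40 kg.
40 kg is within the rail limit of 50 kg for Class 4.2.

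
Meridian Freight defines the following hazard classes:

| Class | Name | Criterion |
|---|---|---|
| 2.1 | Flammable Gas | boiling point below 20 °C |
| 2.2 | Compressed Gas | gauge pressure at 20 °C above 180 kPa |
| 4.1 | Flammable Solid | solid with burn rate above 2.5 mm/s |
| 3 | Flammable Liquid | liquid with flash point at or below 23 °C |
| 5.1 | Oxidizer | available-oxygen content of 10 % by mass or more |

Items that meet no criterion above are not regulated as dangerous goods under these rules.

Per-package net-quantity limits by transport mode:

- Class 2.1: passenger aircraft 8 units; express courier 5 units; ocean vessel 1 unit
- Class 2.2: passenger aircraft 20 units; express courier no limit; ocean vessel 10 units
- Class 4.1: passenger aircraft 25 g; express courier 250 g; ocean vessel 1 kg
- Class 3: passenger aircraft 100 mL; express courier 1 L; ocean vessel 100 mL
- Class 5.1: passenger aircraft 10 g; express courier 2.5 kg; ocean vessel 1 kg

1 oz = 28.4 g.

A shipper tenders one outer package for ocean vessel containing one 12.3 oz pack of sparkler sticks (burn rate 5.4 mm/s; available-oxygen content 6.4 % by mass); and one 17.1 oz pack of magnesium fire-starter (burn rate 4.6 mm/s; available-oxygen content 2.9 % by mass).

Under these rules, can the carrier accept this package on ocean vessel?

Sparkler sticks: burn rate 5.4 mm/s > 2.5 mm/s → Class 4.1 (Flammable Solid).
The magnesium fire-starter has burn rate 4.6 mm/s, which is > 2.5 mm/s, so it is Class 4.1 (Flammable Solid).
Total Class 4.1: (one 12.3 oz pack = 349.32 g) + (one 17.1 oz pack = 485.64 g) = 834.96 g.
That is within the Class 4.1 ocean vessel limit of 1 kg.

Yes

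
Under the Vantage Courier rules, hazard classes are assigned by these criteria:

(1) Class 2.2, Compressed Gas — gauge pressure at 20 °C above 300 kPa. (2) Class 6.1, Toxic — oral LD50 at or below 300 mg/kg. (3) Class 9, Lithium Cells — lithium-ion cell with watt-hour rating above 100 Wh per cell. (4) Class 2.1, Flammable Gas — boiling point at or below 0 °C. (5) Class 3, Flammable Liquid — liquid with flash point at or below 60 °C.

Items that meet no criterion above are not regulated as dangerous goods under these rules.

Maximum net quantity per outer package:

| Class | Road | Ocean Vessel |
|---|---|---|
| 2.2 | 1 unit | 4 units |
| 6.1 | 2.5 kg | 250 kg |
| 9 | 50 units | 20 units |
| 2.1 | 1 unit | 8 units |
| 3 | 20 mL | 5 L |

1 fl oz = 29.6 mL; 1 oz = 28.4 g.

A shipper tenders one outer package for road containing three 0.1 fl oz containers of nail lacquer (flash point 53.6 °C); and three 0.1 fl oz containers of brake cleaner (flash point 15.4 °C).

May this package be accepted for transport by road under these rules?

Yes

With flash point 53.6 °C (≤ 60 °C), the nail lacquer falls in Class 3.
Flash point 15.4 °C meets the Class 3 criterion (Flammable Liquid), so the brake cleaner is Class 3.
Total Class 3: (three 0.1 fl oz containers = 8.88 mL) + (three 0.1 fl oz containers = 8.88 mL) = 17.76 mL.
17.76 mL is within the road limit of 20 mL for Class 3.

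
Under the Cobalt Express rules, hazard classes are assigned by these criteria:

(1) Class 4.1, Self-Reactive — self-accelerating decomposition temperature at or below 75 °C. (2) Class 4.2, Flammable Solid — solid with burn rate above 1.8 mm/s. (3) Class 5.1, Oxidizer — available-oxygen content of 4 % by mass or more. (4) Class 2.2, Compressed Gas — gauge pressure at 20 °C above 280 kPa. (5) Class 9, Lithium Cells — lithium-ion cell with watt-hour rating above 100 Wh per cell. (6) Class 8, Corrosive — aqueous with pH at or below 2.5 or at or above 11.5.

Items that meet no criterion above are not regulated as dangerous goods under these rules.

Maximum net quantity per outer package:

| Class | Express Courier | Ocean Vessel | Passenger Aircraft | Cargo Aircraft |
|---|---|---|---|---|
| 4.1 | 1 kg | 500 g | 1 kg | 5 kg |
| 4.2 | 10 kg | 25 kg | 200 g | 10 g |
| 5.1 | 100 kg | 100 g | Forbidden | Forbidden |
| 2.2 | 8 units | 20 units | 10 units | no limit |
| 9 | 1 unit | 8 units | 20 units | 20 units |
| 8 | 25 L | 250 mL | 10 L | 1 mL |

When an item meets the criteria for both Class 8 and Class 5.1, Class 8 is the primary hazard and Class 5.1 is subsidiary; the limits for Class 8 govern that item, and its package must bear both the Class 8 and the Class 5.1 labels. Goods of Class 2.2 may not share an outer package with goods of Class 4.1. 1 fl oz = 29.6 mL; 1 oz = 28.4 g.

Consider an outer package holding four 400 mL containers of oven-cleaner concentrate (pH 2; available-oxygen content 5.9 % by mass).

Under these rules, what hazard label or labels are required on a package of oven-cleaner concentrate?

Oven-cleaner concentrate: pH 2 ≤ 2.5 → Class 8 (Corrosive).
Available-oxygen content 5.9 % by mass meets the Class 5.1 criterion (Oxidizer), so the oven-cleaner concentrate is Class 5.1.
By the precedence rule Class 8 is primary and Class 5.1 is subsidiary, and that rule requires both labels on the package.

Class 5.1 and 8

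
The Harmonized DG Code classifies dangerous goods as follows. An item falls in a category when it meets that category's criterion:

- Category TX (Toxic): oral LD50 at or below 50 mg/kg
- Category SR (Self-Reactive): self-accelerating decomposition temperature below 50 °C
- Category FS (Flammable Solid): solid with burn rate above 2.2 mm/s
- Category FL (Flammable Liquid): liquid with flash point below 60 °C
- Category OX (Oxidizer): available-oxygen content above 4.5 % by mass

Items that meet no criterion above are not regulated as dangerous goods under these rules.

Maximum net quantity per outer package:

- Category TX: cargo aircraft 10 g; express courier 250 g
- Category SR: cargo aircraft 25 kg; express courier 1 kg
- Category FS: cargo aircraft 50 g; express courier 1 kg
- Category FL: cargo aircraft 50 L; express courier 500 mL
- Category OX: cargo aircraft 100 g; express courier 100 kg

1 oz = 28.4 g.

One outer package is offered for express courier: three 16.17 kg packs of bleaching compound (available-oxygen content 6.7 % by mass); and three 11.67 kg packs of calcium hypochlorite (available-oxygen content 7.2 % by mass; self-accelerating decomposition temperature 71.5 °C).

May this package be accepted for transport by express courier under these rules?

With available-oxygen content 6.7 % by mass (> 4.5 % by mass), the bleaching compound falls in Category OX.
Calcium hypochlorite: available-oxygen content 7.2 % by mass > 4.5 % by mass → Category OX (Oxidizer).
Category OX net quantity: (three 16.17 kg packs = 48.51 kg) + (three 11.67 kg packs = 35.01 kg) = 83.52 kg.
83.52 kg is within the express courier limit of 100 kg for Category OX.

Yes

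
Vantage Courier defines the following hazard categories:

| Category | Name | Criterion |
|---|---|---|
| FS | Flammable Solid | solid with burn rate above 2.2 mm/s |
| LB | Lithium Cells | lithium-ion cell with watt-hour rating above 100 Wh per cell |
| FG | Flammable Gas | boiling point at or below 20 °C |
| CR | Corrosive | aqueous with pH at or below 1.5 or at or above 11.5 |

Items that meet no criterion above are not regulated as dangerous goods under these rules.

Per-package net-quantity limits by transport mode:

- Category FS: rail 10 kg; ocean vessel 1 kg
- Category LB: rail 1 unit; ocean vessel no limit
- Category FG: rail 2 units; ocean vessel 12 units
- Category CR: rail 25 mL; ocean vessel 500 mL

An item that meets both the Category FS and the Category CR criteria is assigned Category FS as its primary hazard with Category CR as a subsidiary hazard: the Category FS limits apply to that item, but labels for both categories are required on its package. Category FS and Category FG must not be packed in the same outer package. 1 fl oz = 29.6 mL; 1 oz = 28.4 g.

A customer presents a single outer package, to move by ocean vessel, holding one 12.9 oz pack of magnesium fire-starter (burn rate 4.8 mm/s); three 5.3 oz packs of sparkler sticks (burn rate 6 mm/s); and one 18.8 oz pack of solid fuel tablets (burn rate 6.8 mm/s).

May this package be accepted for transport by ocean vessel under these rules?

No

Burn rate 4.8 mm/s meets the Category FS criterion (Flammable Solid), so the magnesium fire-starter is Category FS.
The sparkler sticks have burn rate 6 mm/s, which is > 2.2 mm/s, so they are Category FS (Flammable Solid).
Burn rate 6.8 mm/s meets the Category FS criterion (Flammable Solid), so the solid fuel tablets are Category FS.
Total Category FS: (one 12.9 oz pack = 366.36 g) + (three 5.3 oz packs = 451.56 g) + (one 18.8 oz pack = 533.92 g) = 1351.84 g.
1351.84 g > 1 kg (ocean vessel limit, Category FS) — over the limit.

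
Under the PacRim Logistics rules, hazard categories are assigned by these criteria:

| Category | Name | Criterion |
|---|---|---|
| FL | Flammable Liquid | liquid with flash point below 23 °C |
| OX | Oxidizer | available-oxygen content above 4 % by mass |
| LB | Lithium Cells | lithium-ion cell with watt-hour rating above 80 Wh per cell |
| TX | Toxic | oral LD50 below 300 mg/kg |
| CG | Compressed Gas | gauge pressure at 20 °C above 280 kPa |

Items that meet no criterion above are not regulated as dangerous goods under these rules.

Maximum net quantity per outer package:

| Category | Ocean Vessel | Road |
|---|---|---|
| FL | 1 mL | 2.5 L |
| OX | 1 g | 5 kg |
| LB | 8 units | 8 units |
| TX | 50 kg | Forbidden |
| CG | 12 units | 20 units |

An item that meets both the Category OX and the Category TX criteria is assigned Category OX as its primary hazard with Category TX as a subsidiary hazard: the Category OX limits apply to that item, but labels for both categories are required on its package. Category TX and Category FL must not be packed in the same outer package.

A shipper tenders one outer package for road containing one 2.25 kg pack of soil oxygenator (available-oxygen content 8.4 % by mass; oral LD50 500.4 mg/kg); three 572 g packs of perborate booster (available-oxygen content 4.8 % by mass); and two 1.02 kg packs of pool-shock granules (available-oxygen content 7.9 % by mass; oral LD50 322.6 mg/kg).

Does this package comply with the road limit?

With available-oxygen content 8.4 % by mass (> 4 % by mass), the soil oxygenator falls in Category OX.
The perborate booster has available-oxygen content 4.8 % by mass, which is > 4 % by mass, so it is Category OX (Oxidizer).
Pool-shock granules: available-oxygen content 7.9 % by mass > 4 % by mass → Category OX (Oxidizer).
Category OX net quantity: 2.25 kg + (three 572 g packs = 1.716 kg) + (two 1.02 kg packs = 2.04 kg) = 6.006 kg.
6.006 kg > 5 kg (road limit, Category OX) — over the limit.

No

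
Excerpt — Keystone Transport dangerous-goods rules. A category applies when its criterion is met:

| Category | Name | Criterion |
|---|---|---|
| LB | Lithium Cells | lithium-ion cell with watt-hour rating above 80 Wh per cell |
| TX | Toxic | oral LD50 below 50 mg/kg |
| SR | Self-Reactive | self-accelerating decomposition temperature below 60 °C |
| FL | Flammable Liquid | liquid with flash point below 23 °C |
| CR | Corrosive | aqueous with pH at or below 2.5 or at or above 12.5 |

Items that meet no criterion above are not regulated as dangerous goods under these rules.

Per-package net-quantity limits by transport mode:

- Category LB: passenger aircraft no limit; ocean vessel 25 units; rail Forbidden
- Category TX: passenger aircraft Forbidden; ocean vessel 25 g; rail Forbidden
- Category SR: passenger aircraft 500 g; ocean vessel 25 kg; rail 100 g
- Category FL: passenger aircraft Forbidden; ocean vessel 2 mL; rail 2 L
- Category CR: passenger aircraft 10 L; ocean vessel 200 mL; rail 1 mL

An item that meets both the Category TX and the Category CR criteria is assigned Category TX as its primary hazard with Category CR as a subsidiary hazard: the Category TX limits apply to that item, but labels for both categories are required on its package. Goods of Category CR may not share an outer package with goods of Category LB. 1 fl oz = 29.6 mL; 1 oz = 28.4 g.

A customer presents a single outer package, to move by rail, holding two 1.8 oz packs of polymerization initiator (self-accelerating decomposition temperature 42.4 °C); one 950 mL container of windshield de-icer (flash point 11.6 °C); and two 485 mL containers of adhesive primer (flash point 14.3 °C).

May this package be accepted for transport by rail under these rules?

The polymerization initiator has self-accelerating decomposition temperature 42.4 °C, which is < 60 °C, so it is Category SR (Self-Reactive).
Windshield de-icer: flash point 11.6 °C < 23 °C → Category FL (Flammable Liquid).
Flash point 14.3 °C meets the Category FL criterion (Flammable Liquid), so the adhesive primer is Category FL.
Category FL net quantity: 950 mL + (two 485 mL containers = 970 mL) = 1.92 L.
1.92 L is within the rail limit of 2 L for Category FL.
Category SR quantity: two 1.8 oz packs = 102.24 g.
That exceeds the Category SR rail limit of 100 g.
The segregation rule (Category CR with Category LB) does not apply to Category FL with Category SR.

No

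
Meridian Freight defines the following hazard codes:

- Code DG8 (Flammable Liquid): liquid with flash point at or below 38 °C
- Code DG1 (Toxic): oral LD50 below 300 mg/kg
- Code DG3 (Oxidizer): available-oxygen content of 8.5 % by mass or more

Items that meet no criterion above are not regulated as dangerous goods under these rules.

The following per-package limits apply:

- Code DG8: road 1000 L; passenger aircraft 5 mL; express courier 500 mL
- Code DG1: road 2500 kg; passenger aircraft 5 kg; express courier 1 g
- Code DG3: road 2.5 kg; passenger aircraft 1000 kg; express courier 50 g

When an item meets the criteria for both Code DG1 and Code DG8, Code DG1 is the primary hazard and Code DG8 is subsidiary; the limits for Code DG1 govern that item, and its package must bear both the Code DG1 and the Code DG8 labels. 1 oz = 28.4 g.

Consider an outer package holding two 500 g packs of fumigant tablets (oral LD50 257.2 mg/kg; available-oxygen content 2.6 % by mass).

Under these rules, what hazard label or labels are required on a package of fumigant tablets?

Code DG1

Oral LD50 257.2 mg/kg meets the Code DG1 criterion (Toxic), so the fumigant tablets are Code DG1.
Only the Code DG1 label is required.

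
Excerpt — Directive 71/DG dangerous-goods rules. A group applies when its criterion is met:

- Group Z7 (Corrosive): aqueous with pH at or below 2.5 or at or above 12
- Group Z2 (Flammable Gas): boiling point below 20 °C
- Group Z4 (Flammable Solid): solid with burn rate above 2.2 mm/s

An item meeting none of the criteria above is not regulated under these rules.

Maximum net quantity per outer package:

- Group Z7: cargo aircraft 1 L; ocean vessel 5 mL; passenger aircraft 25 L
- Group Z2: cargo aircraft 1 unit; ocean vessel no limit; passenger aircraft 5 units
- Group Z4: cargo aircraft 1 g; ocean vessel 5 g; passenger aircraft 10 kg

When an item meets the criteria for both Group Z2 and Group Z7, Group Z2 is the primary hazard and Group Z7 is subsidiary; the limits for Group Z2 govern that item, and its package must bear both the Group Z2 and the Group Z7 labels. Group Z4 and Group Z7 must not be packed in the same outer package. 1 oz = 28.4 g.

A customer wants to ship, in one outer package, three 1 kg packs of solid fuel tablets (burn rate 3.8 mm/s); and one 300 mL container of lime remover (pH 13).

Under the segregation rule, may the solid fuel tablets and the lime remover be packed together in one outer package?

No

Solid fuel tablets: burn rate 3.8 mm/s > 2.2 mm/s → Group Z4 (Flammable Solid).
Lime remover: pH 13 ≥ 12 → Group Z7 (Corrosive).
Group Z4 and Group Z7 may not share an outer package.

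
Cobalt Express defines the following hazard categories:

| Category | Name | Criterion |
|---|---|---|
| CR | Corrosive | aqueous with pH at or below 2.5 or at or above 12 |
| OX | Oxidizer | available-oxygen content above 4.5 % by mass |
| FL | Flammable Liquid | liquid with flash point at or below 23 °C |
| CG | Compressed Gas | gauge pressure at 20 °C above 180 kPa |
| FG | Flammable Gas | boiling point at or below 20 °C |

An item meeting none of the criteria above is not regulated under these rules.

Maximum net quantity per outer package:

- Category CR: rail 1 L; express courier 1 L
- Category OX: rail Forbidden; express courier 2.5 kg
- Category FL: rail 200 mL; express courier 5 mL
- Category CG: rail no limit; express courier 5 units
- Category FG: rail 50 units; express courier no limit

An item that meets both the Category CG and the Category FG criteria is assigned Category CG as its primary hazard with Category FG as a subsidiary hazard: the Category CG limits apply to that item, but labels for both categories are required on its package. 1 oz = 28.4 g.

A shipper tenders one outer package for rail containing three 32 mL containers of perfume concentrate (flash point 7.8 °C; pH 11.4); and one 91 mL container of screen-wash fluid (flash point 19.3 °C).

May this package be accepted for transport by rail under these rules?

Yes

With flash point 7.8 °C (≤ 23 °C), the perfume concentrate falls in Category FL.
Screen-wash fluid: flash point 19.3 °C ≤ 23 °C → Category FL (Flammable Liquid).
Total Category FL: (three 32 mL containers = 96 mL) + 91 mL = 187 mL.
That is within the Category FL rail limit of 200 mL.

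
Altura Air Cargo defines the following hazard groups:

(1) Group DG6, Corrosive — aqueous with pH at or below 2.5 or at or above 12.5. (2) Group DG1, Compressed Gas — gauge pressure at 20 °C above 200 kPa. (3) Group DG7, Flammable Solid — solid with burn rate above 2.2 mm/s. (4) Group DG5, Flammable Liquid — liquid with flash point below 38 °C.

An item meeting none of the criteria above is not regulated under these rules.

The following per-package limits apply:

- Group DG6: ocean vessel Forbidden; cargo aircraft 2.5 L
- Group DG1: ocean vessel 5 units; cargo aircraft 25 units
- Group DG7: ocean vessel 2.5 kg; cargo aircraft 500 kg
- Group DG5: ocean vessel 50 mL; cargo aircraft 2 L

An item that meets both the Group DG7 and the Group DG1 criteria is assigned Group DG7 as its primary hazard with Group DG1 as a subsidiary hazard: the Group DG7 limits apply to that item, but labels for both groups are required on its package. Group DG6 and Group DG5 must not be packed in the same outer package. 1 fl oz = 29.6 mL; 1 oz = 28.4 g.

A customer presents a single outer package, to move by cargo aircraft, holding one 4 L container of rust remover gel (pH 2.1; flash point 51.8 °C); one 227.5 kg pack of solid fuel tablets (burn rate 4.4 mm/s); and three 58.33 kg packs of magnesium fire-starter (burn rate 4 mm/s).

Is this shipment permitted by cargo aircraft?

With pH 2.1 (≤ 2.5), the rust remover gel falls in Group DG6.
With burn rate 4.4 mm/s (> 2.2 mm/s), the solid fuel tablets fall in Group DG7.
Magnesium fire-starter: burn rate 4 mm/s > 2.2 mm/s → Group DG7 (Flammable Solid).
Total Group DG7: 227.5 kg + (three 58.33 kg packs = 174.99 kg) = 402.49 kg.
402.49 kg ≤ 500 kg (cargo aircraft limit, Group DG7) — within limit.
Group DG6 quantity: 4 L.
4 L exceeds the cargo aircraft limit of 2.5 L for Group DG6.
The segregation rule (Group DG6 with Group DG5) does not apply to Group DG7 with Group DG6.

No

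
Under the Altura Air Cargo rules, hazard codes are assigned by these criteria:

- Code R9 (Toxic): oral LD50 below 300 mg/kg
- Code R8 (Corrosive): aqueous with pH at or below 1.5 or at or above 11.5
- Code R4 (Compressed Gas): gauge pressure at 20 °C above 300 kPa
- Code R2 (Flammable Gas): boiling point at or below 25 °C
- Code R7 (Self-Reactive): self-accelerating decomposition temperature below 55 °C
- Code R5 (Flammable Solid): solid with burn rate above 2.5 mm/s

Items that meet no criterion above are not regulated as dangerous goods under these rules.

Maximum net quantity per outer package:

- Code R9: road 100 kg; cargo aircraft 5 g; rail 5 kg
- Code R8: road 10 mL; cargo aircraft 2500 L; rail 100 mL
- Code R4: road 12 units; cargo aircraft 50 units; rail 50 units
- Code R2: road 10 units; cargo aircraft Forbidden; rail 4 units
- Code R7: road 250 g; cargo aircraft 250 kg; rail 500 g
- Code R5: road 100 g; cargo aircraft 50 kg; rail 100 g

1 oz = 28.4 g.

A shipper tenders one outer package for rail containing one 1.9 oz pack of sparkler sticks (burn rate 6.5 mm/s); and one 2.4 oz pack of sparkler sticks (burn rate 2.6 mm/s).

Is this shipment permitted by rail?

The sparkler sticks have burn rate 6.5 mm/s, which is > 2.5 mm/s, so they are Code R5 (Flammable Solid).
Sparkler sticks: burn rate 2.6 mm/s > 2.5 mm/s → Code R5 (Flammable Solid).
Total Code R5: (one 1.9 oz pack = 53.96 g) + (one 2.4 oz pack = 68.16 g) = 122.12 g.
122.12 g > 100 g (rail limit, Code R5) — over the limit.

No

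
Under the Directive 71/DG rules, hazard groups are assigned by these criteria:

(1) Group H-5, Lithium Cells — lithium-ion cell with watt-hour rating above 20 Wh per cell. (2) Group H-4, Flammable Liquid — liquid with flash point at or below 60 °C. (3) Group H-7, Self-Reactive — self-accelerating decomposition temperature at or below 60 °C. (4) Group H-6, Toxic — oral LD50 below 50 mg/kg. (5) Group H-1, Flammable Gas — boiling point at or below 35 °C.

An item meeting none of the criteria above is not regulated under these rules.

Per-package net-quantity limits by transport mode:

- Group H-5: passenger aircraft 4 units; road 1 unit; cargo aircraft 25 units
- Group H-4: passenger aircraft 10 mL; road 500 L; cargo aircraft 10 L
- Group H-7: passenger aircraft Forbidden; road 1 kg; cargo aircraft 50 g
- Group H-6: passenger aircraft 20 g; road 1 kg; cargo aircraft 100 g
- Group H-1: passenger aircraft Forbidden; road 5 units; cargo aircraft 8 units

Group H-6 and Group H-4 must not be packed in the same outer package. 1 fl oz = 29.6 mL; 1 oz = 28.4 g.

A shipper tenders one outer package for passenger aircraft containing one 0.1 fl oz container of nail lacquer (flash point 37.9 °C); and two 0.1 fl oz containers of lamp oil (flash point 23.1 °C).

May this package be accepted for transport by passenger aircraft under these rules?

The nail lacquer has flash point 37.9 °C, which is ≤ 60 °C, so it is Group H-4 (Flammable Liquid).
With flash point 23.1 °C (≤ 60 °C), the lamp oil falls in Group H-4.
Total Group H-4: (one 0.1 fl oz container = 2.96 mL) + (two 0.1 fl oz containers = 5.92 mL) = 8.88 mL.
8.88 mL is within the passenger aircraft limit of 10 mL for Group H-4.

Yes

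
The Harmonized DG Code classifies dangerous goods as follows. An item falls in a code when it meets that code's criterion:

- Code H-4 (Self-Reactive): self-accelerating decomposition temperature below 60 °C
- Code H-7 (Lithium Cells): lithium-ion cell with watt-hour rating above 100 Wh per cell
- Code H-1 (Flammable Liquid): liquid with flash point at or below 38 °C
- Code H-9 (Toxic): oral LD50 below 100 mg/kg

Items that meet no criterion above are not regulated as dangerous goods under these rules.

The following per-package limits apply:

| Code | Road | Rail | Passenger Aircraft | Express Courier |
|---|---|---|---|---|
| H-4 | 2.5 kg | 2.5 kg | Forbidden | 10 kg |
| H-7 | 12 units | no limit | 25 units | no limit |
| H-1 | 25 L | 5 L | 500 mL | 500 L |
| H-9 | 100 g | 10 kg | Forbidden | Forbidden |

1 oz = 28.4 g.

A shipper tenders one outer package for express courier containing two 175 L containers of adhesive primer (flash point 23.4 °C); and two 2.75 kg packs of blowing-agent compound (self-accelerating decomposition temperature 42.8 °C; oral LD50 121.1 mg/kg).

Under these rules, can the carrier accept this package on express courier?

The adhesive primer has flash point 23.4 °C, which is ≤ 38 °C, so it is Code H-1 (Flammable Liquid).
The blowing-agent compound has self-accelerating decomposition temperature 42.8 °C, which is < 60 °C, so it is Code H-4 (Self-Reactive).
Code H-4 quantity: two 2.75 kg packs = 5.5 kg.
5.5 kg is within the express courier limit of 10 kg for Code H-4.
Code H-1 quantity: two 175 L containers = 350 L.
350 L is within the express courier limit of 500 L for Code H-1.
Every hazard code is within its express courier limit and no segregation rule is violated.

Yes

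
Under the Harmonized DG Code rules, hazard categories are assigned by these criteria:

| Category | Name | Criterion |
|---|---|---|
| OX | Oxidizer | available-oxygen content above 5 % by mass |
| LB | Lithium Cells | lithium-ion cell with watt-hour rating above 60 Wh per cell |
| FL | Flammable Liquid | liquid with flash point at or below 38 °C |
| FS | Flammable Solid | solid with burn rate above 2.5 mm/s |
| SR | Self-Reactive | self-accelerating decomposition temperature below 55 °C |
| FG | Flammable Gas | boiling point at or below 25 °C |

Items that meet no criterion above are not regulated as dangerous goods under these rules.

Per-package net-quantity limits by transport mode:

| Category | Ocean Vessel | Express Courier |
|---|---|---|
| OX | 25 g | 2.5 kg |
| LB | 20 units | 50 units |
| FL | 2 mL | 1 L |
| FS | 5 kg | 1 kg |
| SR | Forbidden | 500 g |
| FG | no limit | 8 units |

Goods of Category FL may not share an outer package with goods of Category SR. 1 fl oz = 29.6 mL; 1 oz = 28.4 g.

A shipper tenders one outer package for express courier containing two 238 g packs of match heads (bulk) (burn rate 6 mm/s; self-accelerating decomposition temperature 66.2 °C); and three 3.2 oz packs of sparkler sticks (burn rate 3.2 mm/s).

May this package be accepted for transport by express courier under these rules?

With burn rate 6 mm/s (> 2.5 mm/s), the match heads (bulk) fall in Category FS.
The sparkler sticks have burn rate 3.2 mm/s, which is > 2.5 mm/s, so they are Category FS (Flammable Solid).
Total Category FS: (two 238 g packs = 476 g) + (three 3.2 oz packs = 272.64 g) = 748.64 g.
748.64 g is within the express courier limit of 1 kg for Category FS.

Yes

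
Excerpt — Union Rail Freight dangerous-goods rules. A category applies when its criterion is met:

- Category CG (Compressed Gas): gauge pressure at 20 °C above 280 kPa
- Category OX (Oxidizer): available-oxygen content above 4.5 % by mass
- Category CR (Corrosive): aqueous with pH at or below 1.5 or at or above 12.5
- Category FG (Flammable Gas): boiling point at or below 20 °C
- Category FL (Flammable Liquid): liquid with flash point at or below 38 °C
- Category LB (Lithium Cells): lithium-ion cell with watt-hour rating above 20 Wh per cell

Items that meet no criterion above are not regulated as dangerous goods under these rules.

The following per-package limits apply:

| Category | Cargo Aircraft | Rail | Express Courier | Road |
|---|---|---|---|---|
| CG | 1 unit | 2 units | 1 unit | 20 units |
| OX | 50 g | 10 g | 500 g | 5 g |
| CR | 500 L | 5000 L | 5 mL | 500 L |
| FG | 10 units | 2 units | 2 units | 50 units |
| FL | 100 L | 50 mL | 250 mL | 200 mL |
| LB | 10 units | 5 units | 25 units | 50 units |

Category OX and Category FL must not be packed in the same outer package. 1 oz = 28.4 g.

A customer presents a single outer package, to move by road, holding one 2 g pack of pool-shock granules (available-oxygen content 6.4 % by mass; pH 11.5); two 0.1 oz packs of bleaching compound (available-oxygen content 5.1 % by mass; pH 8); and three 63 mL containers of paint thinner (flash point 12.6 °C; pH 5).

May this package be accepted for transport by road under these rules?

Pool-shock granules: available-oxygen content 6.4 % by mass > 4.5 % by mass → Category OX (Oxidizer).
Bleaching compound: available-oxygen content 5.1 % by mass > 4.5 % by mass → Category OX (Oxidizer).
The paint thinner has flash point 12.6 °C, which is ≤ 38 °C, so it is Category FL (Flammable Liquid).
Category OX net quantity: 2 g + (two 0.1 oz packs = 5.68 g) = 7.68 g.
7.68 g exceeds the road limit of 5 g for Category OX.
Category FL quantity: three 63 mL containers = 189 mL.
189 mL is within the road limit of 200 mL for Category FL.
Category OX and Category FL may not share an outer package.

No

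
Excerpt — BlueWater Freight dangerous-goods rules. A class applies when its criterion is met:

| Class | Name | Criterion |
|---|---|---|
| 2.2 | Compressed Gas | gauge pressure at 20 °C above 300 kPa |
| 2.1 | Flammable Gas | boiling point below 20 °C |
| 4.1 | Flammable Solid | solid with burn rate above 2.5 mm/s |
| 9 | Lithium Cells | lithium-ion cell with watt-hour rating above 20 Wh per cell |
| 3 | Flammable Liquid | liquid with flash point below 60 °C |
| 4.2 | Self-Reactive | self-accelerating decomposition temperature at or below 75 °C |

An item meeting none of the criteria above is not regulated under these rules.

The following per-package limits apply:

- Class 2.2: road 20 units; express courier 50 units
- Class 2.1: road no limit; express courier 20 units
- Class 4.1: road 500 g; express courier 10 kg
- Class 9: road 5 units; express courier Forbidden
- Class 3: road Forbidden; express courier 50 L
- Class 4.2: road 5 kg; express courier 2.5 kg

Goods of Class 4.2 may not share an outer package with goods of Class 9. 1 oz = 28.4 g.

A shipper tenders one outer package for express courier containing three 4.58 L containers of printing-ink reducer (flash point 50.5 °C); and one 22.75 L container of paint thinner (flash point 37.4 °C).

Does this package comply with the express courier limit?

Printing-ink reducer: flash point 50.5 °C < 60 °C → Class 3 (Flammable Liquid).
The paint thinner has flash point 37.4 °C, which is < 60 °C, so it is Class 3 (Flammable Liquid).
Class 3 net quantity: (three 4.58 L containers = 13.74 L) + 22.75 L = 36.49 L.
36.49 L is within the express courier limit of 50 L for Class 3.

Yes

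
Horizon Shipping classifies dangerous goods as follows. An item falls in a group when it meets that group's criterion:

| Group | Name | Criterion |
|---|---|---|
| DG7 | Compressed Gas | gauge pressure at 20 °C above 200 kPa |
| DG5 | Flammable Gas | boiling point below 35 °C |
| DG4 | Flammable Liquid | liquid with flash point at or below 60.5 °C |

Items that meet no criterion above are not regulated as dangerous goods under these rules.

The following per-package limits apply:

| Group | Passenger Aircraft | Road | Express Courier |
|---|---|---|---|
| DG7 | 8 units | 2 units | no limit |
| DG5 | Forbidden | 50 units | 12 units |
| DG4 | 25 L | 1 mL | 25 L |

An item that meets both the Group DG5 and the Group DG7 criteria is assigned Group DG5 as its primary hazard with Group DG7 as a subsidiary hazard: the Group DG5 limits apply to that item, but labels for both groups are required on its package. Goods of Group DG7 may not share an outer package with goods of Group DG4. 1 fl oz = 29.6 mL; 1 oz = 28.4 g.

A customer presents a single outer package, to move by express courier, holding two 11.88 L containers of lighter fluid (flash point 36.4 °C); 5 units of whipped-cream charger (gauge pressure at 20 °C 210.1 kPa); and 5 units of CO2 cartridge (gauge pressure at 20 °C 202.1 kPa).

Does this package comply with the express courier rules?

No

With flash point 36.4 °C (≤ 60.5 °C), the lighter fluid falls in Group DG4.
Whipped-cream charger: gauge pressure at 20 °C 210.1 kPa > 200 kPa → Group DG7 (Compressed Gas).
The CO2 cartridge has gauge pressure at 20 °C 202.1 kPa, which is > 200 kPa, so it is Group DG7 (Compressed Gas).
Total Group DG7: 5 units + 5 units = 10 units.
Group DG7 has no per-package limit by express courier.
Group DG4 quantity: two 11.88 L containers = 23.76 L.
That is within the Group DG4 express courier limit of 25 L.
Group DG7 and Group DG4 may not share an outer package.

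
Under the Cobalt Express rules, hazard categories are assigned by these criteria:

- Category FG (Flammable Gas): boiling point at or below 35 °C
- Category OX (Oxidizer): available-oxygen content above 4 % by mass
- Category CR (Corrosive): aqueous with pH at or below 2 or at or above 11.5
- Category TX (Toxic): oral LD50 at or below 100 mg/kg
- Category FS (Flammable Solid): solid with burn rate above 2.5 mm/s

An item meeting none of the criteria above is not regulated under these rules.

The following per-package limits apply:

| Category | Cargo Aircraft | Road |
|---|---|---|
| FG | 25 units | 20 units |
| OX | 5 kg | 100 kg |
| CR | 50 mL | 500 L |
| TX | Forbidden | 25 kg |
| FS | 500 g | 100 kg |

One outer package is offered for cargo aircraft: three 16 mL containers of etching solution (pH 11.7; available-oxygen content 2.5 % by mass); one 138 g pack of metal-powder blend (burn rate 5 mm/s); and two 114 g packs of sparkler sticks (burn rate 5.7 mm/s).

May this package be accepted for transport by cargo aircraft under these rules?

With pH 11.7 (≥ 11.5), the etching solution falls in Category CR.
Burn rate 5 mm/s meets the Category FS criterion (Flammable Solid), so the metal-powder blend is Category FS.
With burn rate 5.7 mm/s (> 2.5 mm/s), the sparkler sticks fall in Category FS.
Category CR quantity: three 16 mL containers = 48 mL.
48 mL ≤ 50 mL (cargo aircraft limit, Category CR) — within limit.
Total Category FS: 138 g + (two 114 g packs = 228 g) = 366 g.
366 g is within the cargo aircraft limit of 500 g for Category FS.
Every hazard category is within its cargo aircraft limit and no segregation rule is violated.

Yes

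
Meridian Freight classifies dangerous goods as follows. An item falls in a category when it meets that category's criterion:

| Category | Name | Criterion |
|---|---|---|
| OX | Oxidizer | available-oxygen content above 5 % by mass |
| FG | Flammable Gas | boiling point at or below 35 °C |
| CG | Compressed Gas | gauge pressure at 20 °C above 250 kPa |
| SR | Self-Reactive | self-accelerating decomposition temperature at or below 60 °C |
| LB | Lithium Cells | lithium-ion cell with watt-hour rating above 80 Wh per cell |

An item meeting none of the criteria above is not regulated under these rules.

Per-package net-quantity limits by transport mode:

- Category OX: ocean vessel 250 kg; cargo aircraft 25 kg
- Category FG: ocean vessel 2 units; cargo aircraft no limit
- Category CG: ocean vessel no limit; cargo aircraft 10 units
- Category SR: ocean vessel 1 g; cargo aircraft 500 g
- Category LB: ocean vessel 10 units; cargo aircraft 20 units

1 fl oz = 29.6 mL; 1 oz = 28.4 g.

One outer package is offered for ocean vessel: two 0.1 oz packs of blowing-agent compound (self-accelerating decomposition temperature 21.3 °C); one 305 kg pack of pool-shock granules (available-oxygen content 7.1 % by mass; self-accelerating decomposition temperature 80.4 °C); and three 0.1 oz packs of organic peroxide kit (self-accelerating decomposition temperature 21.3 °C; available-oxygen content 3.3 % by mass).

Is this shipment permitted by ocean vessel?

The blowing-agent compound has self-accelerating decomposition temperature 21.3 °C, which is ≤ 60 °C, so it is Category SR (Self-Reactive).
Pool-shock granules: available-oxygen content 7.1 % by mass > 5 % by mass → Category OX (Oxidizer).
The organic peroxide kit has self-accelerating decomposition temperature 21.3 °C, which is ≤ 60 °C, so it is Category SR (Self-Reactive).
Category SR net quantity: (two 0.1 oz packs = 5.68 g) + (three 0.1 oz packs = 8.52 g) = 14.2 g.
14.2 g > 1 g (ocean vessel limit, Category SR) — over the limit.
Category OX quantity: 305 kg.
305 kg > 250 kg (ocean vessel limit, Category OX) — over the limit.

No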